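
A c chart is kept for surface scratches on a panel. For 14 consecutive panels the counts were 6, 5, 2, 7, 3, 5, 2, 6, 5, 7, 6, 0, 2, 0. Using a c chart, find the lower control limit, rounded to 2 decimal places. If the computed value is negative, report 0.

c̄ = (6 + 5 + 2 + 7 + 3 + 5 + 2 + 6 + 5 + 7 + 6 + 0 + 2 + 0) / 14 = 56 / 14 = 4.0000
LCL = c̄ − 3√c̄ = 4.0000 − 3 × 2.0000 = -2.0000 → 0 (cannot be negative)

0.00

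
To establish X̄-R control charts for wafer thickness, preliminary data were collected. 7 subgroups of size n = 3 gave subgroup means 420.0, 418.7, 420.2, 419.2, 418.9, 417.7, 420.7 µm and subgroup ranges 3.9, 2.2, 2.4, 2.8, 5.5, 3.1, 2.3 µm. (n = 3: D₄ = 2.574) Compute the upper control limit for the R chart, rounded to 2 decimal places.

8.16

R̄ = (3.9 + 2.2 + 2.4 + 2.8 + 5.5 + 3.1 + 2.3) / 7 = 22.2000 / 7 = 3.1714
UCL_R = D₄·R̄ = 2.574 × 3.1714 = 8.1633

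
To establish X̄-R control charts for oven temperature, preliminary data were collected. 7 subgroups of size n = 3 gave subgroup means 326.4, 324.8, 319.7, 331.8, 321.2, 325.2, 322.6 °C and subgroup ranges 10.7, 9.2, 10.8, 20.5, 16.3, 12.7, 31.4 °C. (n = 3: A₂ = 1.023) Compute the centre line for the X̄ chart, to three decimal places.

324.529

X̄̄ = (326.4 + 324.8 + 319.7 + 331.8 + 321.2 + 325.2 + 322.6) / 7 = 2271.7000 / 7 = 324.5286
CL = X̄̄ = 324.5286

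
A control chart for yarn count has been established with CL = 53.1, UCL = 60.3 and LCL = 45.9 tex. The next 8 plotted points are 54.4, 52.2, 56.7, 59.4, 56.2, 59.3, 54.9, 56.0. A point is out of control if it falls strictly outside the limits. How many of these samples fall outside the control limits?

0

All 8 points lie within [45.9, 60.3].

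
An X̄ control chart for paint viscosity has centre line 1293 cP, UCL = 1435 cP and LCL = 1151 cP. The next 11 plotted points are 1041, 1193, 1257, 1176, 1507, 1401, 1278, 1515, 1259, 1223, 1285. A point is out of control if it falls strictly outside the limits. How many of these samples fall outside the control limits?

3

Compare each point to [1151, 1435]: sample 1 = 1041 < LCL; sample 5 = 1507 > UCL; sample 8 = 1515 > UCL.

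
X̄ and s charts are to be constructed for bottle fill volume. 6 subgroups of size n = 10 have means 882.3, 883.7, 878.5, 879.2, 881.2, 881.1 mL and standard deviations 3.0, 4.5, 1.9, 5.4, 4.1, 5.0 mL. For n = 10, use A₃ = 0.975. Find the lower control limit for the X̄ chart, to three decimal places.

X̄̄ = (882.3 + 883.7 + 878.5 + 879.2 + 881.2 + 881.1) / 6 = 881.0000
s̄ = (3.0 + 4.5 + 1.9 + 5.4 + 4.1 + 5.0) / 6 = 3.9833
LCL = X̄̄ − A₃·s̄ = 881.0000 − 0.975 × 3.9833 = 877.1163

877.116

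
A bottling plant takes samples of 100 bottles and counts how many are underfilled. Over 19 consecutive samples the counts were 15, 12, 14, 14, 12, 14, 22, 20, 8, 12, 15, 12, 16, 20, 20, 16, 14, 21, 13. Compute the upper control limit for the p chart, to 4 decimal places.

p̄ = Σdᵢ / (k·n) = 290 / (19 × 100) = 0.15263
UCL = p̄ + 3·√(p̄(1−p̄)/n) = 0.15263 + 3 × √(0.15263×0.84737/100) = 0.15263 + 3 × 0.03596 = 0.26052

0.2605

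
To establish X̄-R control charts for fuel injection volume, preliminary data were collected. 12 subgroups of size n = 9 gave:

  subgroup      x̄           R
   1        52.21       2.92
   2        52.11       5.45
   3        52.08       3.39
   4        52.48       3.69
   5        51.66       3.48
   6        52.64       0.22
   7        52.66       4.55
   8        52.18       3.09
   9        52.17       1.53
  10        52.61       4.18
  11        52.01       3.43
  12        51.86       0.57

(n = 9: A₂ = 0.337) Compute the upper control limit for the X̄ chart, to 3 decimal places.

53.248

X̄̄ = (52.21 + 52.11 + 52.08 + 52.48 + 51.66 + 52.64 + 52.66 + 52.18 + 52.17 + 52.61 + 52.01 + 51.86) / 12 = 626.6700 / 12 = 52.2225
R̄ = (2.92 + 5.45 + 3.39 + 3.69 + 3.48 + 0.22 + 4.55 + 3.09 + 1.53 + 4.18 + 3.43 + 0.57) / 12 = 36.5000 / 12 = 3.0417
UCL = X̄̄ + A₂·R̄ = 52.2225 + 0.337 × 3.0417 = 53.2475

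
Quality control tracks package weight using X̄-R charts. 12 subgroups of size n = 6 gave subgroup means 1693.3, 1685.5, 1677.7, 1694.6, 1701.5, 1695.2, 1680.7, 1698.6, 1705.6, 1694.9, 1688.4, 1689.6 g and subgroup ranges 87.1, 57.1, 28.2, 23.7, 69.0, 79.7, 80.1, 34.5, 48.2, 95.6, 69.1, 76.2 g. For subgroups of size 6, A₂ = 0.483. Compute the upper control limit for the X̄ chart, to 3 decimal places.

1722.260

X̄̄ = (1693.3 + 1685.5 + 1677.7 + 1694.6 + 1701.5 + 1695.2 + 1680.7 + 1698.6 + 1705.6 + 1694.9 + 1688.4 + 1689.6) / 12 = 20305.6000 / 12 = 1692.1333
R̄ = (87.1 + 57.1 + 28.2 + 23.7 + 69.0 + 79.7 + 80.1 + 34.5 + 48.2 + 95.6 + 69.1 + 76.2) / 12 = 748.5000 / 12 = 62.3750
UCL = X̄̄ + A₂·R̄ = 1692.1333 + 0.483 × 62.3750 = 1722.2605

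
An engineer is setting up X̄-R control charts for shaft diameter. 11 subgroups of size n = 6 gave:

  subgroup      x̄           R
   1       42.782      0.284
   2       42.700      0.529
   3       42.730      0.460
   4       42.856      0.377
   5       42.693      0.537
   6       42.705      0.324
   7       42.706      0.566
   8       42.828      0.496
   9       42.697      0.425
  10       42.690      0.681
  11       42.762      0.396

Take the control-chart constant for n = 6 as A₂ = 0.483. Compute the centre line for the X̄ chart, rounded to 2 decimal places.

X̄̄ = (42.782 + 42.700 + 42.730 + 42.856 + 42.693 + 42.705 + 42.706 + 42.828 + 42.697 + 42.690 + 42.762) / 11 = 470.1490 / 11 = 42.7408
CL = X̄̄ = 42.7408

42.74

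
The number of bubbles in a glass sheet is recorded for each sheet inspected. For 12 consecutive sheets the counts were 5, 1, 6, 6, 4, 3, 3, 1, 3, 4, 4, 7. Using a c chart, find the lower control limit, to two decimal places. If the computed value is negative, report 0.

c̄ = (5 + 1 + 6 + 6 + 4 + 3 + 3 + 1 + 3 + 4 + 4 + 7) / 12 = 47 / 12 = 3.9167
LCL = c̄ − 3√c̄ = 3.9167 − 3 × 1.9791 = -2.0205 → 0 (cannot be negative)

0.00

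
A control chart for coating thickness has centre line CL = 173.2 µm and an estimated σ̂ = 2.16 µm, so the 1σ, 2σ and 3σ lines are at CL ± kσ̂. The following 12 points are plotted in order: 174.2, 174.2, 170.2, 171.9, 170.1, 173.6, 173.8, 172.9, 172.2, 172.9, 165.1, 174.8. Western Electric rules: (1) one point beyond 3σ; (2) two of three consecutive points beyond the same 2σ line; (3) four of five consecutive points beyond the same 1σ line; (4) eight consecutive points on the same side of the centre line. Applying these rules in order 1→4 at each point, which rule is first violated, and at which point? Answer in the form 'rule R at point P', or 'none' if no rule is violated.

rule 1 at point 11

Zone of each point (C = within 1σ̂, B = 1σ̂–2σ̂, A = 2σ̂–3σ̂, * = beyond 3σ̂; sign = side of CL): 1:+C, 2:+C, 3:-B, 4:-C, 5:-B, 6:+C, 7:+C, 8:-C, 9:-C, 10:-C, 11:-*, 12:+C
Rule 1 (one point beyond the 3σ limits) is satisfied at point 11.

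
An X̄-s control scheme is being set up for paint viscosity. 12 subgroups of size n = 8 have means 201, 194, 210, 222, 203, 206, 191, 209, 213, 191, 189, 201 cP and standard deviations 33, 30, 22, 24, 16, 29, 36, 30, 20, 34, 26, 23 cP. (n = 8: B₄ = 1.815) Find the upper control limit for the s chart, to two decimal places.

s̄ = (33 + 30 + 22 + 24 + 16 + 29 + 36 + 30 + 20 + 34 + 26 + 23) / 12 = 26.9167
UCL_s = B₄·s̄ = 1.815 × 26.9167 = 48.8537

48.85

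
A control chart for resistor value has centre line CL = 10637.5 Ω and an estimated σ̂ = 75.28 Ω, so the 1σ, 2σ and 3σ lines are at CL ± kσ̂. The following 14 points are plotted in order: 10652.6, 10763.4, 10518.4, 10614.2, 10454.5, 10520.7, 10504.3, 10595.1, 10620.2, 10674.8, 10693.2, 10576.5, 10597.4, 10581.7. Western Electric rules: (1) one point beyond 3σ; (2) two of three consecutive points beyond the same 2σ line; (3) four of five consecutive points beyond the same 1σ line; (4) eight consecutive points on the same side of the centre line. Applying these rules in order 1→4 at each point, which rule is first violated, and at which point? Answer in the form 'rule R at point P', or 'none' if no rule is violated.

Zone of each point (C = within 1σ̂, B = 1σ̂–2σ̂, A = 2σ̂–3σ̂, * = beyond 3σ̂; sign = side of CL): 1:+C, 2:+B, 3:-B, 4:-C, 5:-A, 6:-B, 7:-B, 8:-C, 9:-C, 10:+C, 11:+C, 12:-C, 13:-C, 14:-C
Rule 3 (four of five consecutive points beyond the same 1σ limit) is satisfied at point 7.

rule 3 at point 7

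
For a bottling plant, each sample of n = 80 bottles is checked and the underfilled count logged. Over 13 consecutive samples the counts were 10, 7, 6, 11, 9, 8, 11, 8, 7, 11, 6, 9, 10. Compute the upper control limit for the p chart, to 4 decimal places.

p̄ = Σdᵢ / (k·n) = 113 / (13 × 80) = 0.10865
UCL = p̄ + 3·√(p̄(1−p̄)/n) = 0.10865 + 3 × √(0.10865×0.89135/80) = 0.10865 + 3 × 0.03479 = 0.21303

0.2130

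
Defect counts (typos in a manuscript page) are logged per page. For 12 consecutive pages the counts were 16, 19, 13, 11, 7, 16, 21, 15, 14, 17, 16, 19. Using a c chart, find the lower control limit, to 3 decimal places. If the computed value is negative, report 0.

3.586

c̄ = (16 + 19 + 13 + 11 + 7 + 16 + 21 + 15 + 14 + 17 + 16 + 19) / 12 = 184 / 12 = 15.3333
LCL = c̄ − 3√c̄ = 15.3333 − 3 × 3.9158 = 3.5860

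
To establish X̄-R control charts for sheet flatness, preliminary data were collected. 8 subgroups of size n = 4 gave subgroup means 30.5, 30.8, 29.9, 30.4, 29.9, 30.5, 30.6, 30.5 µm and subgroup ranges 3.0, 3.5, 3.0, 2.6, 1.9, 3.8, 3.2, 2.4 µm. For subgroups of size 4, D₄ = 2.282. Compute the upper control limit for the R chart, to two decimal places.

R̄ = (3.0 + 3.5 + 3.0 + 2.6 + 1.9 + 3.8 + 3.2 + 2.4) / 8 = 23.4000 / 8 = 2.9250
UCL_R = D₄·R̄ = 2.282 × 2.9250 = 6.6748

6.67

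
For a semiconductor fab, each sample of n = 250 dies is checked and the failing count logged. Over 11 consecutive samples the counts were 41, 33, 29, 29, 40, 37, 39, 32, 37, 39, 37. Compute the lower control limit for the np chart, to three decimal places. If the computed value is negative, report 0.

p̄ = Σdᵢ / (k·n) = 393 / (11 × 250) = 0.14291
LCL = np̄ − 3·√(np̄(1−p̄)) = 35.7273 − 3 × 5.5337 = 19.1263

19.126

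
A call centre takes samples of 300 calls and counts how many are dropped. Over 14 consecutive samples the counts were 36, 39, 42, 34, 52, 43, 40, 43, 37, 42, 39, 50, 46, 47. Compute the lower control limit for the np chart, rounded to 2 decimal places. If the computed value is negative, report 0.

24.09

p̄ = Σdᵢ / (k·n) = 590 / (14 × 300) = 0.14048
LCL = np̄ − 3·√(np̄(1−p̄)) = 42.1429 − 3 × 6.0185 = 24.0872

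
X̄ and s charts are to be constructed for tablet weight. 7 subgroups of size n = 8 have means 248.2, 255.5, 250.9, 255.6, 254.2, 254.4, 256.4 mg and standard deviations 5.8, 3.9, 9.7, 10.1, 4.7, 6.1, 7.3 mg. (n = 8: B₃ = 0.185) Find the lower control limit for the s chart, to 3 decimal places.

1.258

s̄ = (5.8 + 3.9 + 9.7 + 10.1 + 4.7 + 6.1 + 7.3) / 7 = 6.8000
LCL_s = B₃·s̄ = 0.185 × 6.8000 = 1.2580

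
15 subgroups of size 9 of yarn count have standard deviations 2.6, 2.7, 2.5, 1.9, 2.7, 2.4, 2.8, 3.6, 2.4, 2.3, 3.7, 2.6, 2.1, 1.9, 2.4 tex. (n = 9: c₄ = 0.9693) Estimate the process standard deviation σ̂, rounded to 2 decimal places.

2.65

s̄ = (2.6 + 2.7 + 2.5 + 1.9 + 2.7 + 2.4 + 2.8 + 3.6 + 2.4 + 2.3 + 3.7 + 2.6 + 2.1 + 1.9 + 2.4) / 15 = 2.5733
σ̂ = s̄ / c₄ = 2.5733 / 0.9693 = 2.6548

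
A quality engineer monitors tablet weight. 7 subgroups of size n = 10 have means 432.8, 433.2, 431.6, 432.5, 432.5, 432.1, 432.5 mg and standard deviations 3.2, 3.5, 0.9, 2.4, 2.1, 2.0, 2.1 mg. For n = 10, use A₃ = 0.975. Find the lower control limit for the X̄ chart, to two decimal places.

430.20

X̄̄ = (432.8 + 433.2 + 431.6 + 432.5 + 432.5 + 432.1 + 432.5) / 7 = 432.4571
s̄ = (3.2 + 3.5 + 0.9 + 2.4 + 2.1 + 2.0 + 2.1) / 7 = 2.3143
LCL = X̄̄ − A₃·s̄ = 432.4571 − 0.975 × 2.3143 = 430.2007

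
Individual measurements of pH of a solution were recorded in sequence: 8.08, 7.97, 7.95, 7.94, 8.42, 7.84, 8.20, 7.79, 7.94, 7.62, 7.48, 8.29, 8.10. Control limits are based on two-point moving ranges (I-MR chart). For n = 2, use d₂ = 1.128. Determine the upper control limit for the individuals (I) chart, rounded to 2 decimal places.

X̄ = (8.08 + 7.97 + 7.95 + 7.94 + 8.42 + 7.84 + 8.20 + 7.79 + 7.94 + 7.62 + 7.48 + 8.29 + 8.10) / 13 = 7.9708
Moving ranges: 0.11, 0.02, 0.01, 0.48, 0.58, 0.36, 0.41, 0.15, 0.32, 0.14, 0.81, 0.19; M̄R̄ = 3.5800 / 12 = 0.2983
UCL = X̄ + 3·M̄R̄/d₂ = 7.9708 + 3 × 0.2983 / 1.128 = 8.7642

8.76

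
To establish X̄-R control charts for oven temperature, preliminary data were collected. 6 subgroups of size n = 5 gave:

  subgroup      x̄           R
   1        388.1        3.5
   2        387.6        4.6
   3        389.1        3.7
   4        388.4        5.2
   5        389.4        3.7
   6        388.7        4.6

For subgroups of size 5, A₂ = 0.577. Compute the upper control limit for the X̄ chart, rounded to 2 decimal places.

390.98

X̄̄ = (388.1 + 387.6 + 389.1 + 388.4 + 389.4 + 388.7) / 6 = 2331.3000 / 6 = 388.5500
R̄ = (3.5 + 4.6 + 3.7 + 5.2 + 3.7 + 4.6) / 6 = 25.3000 / 6 = 4.2167
UCL = X̄̄ + A₂·R̄ = 388.5500 + 0.577 × 4.2167 = 390.9830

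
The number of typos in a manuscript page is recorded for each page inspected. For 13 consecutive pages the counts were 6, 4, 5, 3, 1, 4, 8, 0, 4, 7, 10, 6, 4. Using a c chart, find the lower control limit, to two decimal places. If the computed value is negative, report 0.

c̄ = (6 + 4 + 5 + 3 + 1 + 4 + 8 + 0 + 4 + 7 + 10 + 6 + 4) / 13 = 62 / 13 = 4.7692
LCL = c̄ − 3√c̄ = 4.7692 − 3 × 2.1839 = -1.7823 → 0 (cannot be negative)

0.00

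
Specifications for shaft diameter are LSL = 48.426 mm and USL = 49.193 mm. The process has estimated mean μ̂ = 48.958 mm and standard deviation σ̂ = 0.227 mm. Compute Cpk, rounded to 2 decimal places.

Cpu = (USL − μ̂) / (3σ̂) = (49.193 − 48.958) / (3 × 0.227) = 0.3451; Cpl = (μ̂ − LSL) / (3σ̂) = (48.958 − 48.426) / (3 × 0.227) = 0.7812; Cpk = min(Cpu, Cpl) = 0.3451

0.35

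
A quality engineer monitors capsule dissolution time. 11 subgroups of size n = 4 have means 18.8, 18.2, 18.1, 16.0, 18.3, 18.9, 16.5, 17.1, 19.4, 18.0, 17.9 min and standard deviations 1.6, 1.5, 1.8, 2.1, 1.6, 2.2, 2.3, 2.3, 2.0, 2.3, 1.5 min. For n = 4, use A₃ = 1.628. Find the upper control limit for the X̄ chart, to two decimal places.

X̄̄ = (18.8 + 18.2 + 18.1 + 16.0 + 18.3 + 18.9 + 16.5 + 17.1 + 19.4 + 18.0 + 17.9) / 11 = 17.9273
s̄ = (1.6 + 1.5 + 1.8 + 2.1 + 1.6 + 2.2 + 2.3 + 2.3 + 2.0 + 2.3 + 1.5) / 11 = 1.9273
UCL = X̄̄ + A₃·s̄ = 17.9273 + 1.628 × 1.9273 = 21.0649

21.06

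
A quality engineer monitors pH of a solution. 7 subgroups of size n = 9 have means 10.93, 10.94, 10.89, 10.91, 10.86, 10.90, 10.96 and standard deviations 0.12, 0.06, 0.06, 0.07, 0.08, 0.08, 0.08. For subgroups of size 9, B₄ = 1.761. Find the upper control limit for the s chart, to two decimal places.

s̄ = (0.12 + 0.06 + 0.06 + 0.07 + 0.08 + 0.08 + 0.08) / 7 = 0.0786
UCL_s = B₄·s̄ = 1.761 × 0.0786 = 0.1384

0.14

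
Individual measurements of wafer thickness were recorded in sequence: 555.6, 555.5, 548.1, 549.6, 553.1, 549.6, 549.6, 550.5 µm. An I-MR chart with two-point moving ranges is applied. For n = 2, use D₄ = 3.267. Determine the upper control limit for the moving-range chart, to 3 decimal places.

Moving ranges: 0.1, 7.4, 1.5, 3.5, 3.5, 0.0, 0.9; M̄R̄ = 16.9000 / 7 = 2.4143
UCL_MR = D₄·M̄R̄ = 3.267 × 2.4143 = 7.8875

7.887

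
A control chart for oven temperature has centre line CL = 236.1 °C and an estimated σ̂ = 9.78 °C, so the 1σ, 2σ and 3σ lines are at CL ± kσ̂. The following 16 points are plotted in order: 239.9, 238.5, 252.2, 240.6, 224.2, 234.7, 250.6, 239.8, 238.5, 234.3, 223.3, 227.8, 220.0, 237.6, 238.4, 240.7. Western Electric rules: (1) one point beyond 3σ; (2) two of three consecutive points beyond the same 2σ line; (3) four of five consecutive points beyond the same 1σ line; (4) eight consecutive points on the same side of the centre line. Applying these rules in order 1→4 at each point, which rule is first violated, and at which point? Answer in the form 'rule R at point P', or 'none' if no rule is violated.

none

Zone of each point (C = within 1σ̂, B = 1σ̂–2σ̂, A = 2σ̂–3σ̂, * = beyond 3σ̂; sign = side of CL): 1:+C, 2:+C, 3:+B, 4:+C, 5:-B, 6:-C, 7:+B, 8:+C, 9:+C, 10:-C, 11:-B, 12:-C, 13:-B, 14:+C, 15:+C, 16:+C
No rule fires across all 16 points.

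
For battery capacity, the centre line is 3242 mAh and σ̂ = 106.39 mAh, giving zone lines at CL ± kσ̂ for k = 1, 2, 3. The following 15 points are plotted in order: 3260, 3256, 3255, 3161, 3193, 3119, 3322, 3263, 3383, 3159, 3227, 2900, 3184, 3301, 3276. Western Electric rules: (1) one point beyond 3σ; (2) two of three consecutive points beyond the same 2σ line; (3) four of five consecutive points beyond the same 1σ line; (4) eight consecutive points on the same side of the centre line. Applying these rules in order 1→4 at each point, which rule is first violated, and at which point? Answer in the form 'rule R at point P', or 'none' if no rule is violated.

rule 1 at point 12

Zone of each point (C = within 1σ̂, B = 1σ̂–2σ̂, A = 2σ̂–3σ̂, * = beyond 3σ̂; sign = side of CL): 1:+C, 2:+C, 3:+C, 4:-C, 5:-C, 6:-B, 7:+C, 8:+C, 9:+B, 10:-C, 11:-C, 12:-*, 13:-C, 14:+C, 15:+C
Rule 1 (one point beyond the 3σ limits) is satisfied at point 12.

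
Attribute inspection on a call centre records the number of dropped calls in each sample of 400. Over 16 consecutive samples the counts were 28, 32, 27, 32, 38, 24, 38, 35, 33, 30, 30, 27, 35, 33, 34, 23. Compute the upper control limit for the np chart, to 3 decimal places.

47.275

p̄ = Σdᵢ / (k·n) = 499 / (16 × 400) = 0.07797
UCL = np̄ + 3·√(np̄(1−p̄)) = 31.1875 + 3 × √(31.1875×0.92203) = 31.1875 + 3 × 5.3624 = 47.2748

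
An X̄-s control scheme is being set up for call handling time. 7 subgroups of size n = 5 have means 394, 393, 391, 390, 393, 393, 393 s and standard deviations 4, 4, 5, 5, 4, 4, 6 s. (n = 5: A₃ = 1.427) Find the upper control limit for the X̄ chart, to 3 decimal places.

398.952

X̄̄ = (394 + 393 + 391 + 390 + 393 + 393 + 393) / 7 = 392.4286
s̄ = (4 + 4 + 5 + 5 + 4 + 4 + 6) / 7 = 4.5714
UCL = X̄̄ + A₃·s̄ = 392.4286 + 1.427 × 4.5714 = 398.9520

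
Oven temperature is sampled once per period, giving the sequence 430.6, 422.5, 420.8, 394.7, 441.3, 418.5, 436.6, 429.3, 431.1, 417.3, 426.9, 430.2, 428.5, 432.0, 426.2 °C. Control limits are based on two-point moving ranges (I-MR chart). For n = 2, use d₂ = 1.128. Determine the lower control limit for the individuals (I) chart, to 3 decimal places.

X̄ = (430.6 + 422.5 + 420.8 + 394.7 + 441.3 + 418.5 + 436.6 + 429.3 + 431.1 + 417.3 + 426.9 + 430.2 + 428.5 + 432.0 + 426.2) / 15 = 425.7667
Moving ranges: 8.1, 1.7, 26.1, 46.6, 22.8, 18.1, 7.3, 1.8, 13.8, 9.6, 3.3, 1.7, 3.5, 5.8; M̄R̄ = 170.2000 / 14 = 12.1571
LCL = X̄ − 3·M̄R̄/d₂ = 425.7667 − 3 × 12.1571 / 1.128 = 393.4338

393.434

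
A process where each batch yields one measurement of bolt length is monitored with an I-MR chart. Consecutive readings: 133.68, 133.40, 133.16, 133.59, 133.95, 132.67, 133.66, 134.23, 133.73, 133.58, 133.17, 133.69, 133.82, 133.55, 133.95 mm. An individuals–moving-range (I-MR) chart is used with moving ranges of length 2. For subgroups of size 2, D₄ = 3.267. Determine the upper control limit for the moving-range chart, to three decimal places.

1.524

Moving ranges: 0.28, 0.24, 0.43, 0.36, 1.28, 0.99, 0.57, 0.50, 0.15, 0.41, 0.52, 0.13, 0.27, 0.40; M̄R̄ = 6.5300 / 14 = 0.4664
UCL_MR = D₄·M̄R̄ = 3.267 × 0.4664 = 1.5238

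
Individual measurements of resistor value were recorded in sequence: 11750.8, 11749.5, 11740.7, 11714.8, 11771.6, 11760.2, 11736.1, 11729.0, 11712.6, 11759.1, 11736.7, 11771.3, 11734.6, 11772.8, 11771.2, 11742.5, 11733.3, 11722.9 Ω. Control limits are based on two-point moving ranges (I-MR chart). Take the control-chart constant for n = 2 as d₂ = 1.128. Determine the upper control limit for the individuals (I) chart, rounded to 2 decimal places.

X̄ = (11750.8 + 11749.5 + 11740.7 + 11714.8 + 11771.6 + 11760.2 + 11736.1 + 11729.0 + 11712.6 + 11759.1 + 11736.7 + 11771.3 + 11734.6 + 11772.8 + 11771.2 + 11742.5 + 11733.3 + 11722.9) / 18 = 11744.9833
Moving ranges: 1.3, 8.8, 25.9, 56.8, 11.4, 24.1, 7.1, 16.4, 46.5, 22.4, 34.6, 36.7, 38.2, 1.6, 28.7, 9.2, 10.4; M̄R̄ = 380.1000 / 17 = 22.3588
UCL = X̄ + 3·M̄R̄/d₂ = 11744.9833 + 3 × 22.3588 / 1.128 = 11804.4483

11804.45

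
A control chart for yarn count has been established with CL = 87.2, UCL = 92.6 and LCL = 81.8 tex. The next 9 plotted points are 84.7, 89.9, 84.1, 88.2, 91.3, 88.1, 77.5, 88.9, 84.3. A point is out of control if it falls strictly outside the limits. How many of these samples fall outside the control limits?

Compare each point to [81.8, 92.6]: sample 7 = 77.5 < LCL.

1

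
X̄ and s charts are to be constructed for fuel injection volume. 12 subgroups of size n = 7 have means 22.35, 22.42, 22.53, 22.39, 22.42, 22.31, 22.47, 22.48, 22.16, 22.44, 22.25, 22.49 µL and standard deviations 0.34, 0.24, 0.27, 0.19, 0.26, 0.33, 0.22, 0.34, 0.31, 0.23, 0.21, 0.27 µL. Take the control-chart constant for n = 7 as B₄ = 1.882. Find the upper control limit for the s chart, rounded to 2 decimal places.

s̄ = (0.34 + 0.24 + 0.27 + 0.19 + 0.26 + 0.33 + 0.22 + 0.34 + 0.31 + 0.23 + 0.21 + 0.27) / 12 = 0.2675
UCL_s = B₄·s̄ = 1.882 × 0.2675 = 0.5034

0.50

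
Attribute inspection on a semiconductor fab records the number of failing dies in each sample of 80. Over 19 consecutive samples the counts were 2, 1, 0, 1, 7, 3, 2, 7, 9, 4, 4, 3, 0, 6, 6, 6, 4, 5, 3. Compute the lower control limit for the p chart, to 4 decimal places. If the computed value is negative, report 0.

0.0000

p̄ = Σdᵢ / (k·n) = 73 / (19 × 80) = 0.04803
LCL = p̄ − 3·√(p̄(1−p̄)/n) = 0.04803 − 3 × 0.02391 = -0.02369 → 0 (negative, so LCL = 0)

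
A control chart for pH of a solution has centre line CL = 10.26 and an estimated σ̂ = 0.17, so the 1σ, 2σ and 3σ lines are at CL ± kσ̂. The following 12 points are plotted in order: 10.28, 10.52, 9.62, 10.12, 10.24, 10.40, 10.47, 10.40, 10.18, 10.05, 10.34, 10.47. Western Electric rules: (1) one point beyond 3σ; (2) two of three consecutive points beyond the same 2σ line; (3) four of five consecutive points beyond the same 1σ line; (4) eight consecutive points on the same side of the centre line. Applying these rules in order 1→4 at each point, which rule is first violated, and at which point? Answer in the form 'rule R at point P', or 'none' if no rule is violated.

rule 1 at point 3

Zone of each point (C = within 1σ̂, B = 1σ̂–2σ̂, A = 2σ̂–3σ̂, * = beyond 3σ̂; sign = side of CL): 1:+C, 2:+B, 3:-*, 4:-C, 5:-C, 6:+C, 7:+B, 8:+C, 9:-C, 10:-B, 11:+C, 12:+B
Rule 1 (one point beyond the 3σ limits) is satisfied at point 3.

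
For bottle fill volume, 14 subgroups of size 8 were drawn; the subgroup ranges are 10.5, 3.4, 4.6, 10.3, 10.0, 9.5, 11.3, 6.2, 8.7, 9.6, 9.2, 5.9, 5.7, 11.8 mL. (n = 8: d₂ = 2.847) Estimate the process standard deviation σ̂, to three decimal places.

R̄ = (10.5 + 3.4 + 4.6 + 10.3 + 10.0 + 9.5 + 11.3 + 6.2 + 8.7 + 9.6 + 9.2 + 5.9 + 5.7 + 11.8) / 14 = 8.3357
σ̂ = R̄ / d₂ = 8.3357 / 2.847 = 2.9279

2.928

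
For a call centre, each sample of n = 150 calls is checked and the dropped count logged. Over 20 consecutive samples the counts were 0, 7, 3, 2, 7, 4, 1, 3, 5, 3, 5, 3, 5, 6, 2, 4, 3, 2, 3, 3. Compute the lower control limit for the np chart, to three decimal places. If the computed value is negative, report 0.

0.000

p̄ = Σdᵢ / (k·n) = 71 / (20 × 150) = 0.02367
LCL = np̄ − 3·√(np̄(1−p̄)) = 3.5500 − 3 × 1.8617 = -2.0351 → 0 (negative, so LCL = 0)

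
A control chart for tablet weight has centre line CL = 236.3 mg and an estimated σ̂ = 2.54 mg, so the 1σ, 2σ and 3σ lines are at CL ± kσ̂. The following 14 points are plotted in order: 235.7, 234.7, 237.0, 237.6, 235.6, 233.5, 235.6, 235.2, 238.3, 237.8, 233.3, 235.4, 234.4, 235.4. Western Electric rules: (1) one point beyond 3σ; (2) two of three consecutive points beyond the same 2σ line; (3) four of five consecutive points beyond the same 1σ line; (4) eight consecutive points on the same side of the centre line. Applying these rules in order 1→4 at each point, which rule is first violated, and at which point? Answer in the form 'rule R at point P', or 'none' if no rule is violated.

Zone of each point (C = within 1σ̂, B = 1σ̂–2σ̂, A = 2σ̂–3σ̂, * = beyond 3σ̂; sign = side of CL): 1:-C, 2:-C, 3:+C, 4:+C, 5:-C, 6:-B, 7:-C, 8:-C, 9:+C, 10:+C, 11:-B, 12:-C, 13:-C, 14:-C
No rule fires across all 14 points.

none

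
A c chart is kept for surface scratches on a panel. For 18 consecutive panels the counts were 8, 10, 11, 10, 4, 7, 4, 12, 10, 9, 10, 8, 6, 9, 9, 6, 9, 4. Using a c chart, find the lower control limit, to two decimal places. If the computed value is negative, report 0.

0.00

c̄ = (8 + 10 + 11 + 10 + 4 + 7 + 4 + 12 + 10 + 9 + 10 + 8 + 6 + 9 + 9 + 6 + 9 + 4) / 18 = 146 / 18 = 8.1111
LCL = c̄ − 3√c̄ = 8.1111 − 3 × 2.8480 = -0.4329 → 0 (cannot be negative)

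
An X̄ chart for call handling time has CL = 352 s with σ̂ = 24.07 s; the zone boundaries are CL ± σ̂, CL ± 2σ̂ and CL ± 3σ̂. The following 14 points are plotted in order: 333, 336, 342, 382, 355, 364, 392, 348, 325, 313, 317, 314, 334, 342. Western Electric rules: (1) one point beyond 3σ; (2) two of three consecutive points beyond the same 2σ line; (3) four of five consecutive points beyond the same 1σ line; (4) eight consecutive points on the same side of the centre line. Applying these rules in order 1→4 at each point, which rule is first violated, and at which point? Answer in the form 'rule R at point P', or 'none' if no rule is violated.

rule 3 at point 12

Zone of each point (C = within 1σ̂, B = 1σ̂–2σ̂, A = 2σ̂–3σ̂, * = beyond 3σ̂; sign = side of CL): 1:-C, 2:-C, 3:-C, 4:+B, 5:+C, 6:+C, 7:+B, 8:-C, 9:-B, 10:-B, 11:-B, 12:-B, 13:-C, 14:-C
Rule 3 (four of five consecutive points beyond the same 1σ limit) is satisfied at point 12.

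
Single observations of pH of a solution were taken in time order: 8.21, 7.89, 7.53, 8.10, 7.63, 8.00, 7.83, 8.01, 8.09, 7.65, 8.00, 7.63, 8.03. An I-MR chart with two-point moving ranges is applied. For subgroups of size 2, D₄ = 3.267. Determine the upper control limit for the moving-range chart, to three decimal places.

Moving ranges: 0.32, 0.36, 0.57, 0.47, 0.37, 0.17, 0.18, 0.08, 0.44, 0.35, 0.37, 0.40; M̄R̄ = 4.0800 / 12 = 0.3400
UCL_MR = D₄·M̄R̄ = 3.267 × 0.3400 = 1.1108

1.111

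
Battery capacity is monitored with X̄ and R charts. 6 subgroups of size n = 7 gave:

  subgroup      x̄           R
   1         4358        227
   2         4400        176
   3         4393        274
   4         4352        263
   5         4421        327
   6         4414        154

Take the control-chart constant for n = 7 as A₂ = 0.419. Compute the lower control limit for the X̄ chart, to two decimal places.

4290.43

X̄̄ = (4358 + 4400 + 4393 + 4352 + 4421 + 4414) / 6 = 26338.0000 / 6 = 4389.6667
R̄ = (227 + 176 + 274 + 263 + 327 + 154) / 6 = 1421.0000 / 6 = 236.8333
LCL = X̄̄ − A₂·R̄ = 4389.6667 − 0.419 × 236.8333 = 4290.4335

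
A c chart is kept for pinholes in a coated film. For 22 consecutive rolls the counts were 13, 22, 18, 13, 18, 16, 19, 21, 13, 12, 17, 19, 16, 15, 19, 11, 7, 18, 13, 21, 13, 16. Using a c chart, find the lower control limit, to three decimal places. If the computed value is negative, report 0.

c̄ = (13 + 22 + 18 + 13 + 18 + 16 + 19 + 21 + 13 + 12 + 17 + 19 + 16 + 15 + 19 + 11 + 7 + 18 + 13 + 21 + 13 + 16) / 22 = 350 / 22 = 15.9091
LCL = c̄ − 3√c̄ = 15.9091 − 3 × 3.9886 = 3.9432

3.943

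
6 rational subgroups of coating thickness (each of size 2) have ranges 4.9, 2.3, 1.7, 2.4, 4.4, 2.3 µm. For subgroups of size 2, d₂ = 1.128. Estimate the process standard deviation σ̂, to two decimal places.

R̄ = (4.9 + 2.3 + 1.7 + 2.4 + 4.4 + 2.3) / 6 = 3.0000
σ̂ = R̄ / d₂ = 3.0000 / 1.128 = 2.6596

2.66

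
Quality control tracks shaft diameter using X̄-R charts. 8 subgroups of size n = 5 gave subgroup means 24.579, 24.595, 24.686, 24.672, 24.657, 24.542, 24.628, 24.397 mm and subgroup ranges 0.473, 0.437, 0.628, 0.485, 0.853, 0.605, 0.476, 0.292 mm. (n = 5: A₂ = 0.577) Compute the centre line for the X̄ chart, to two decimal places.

X̄̄ = (24.579 + 24.595 + 24.686 + 24.672 + 24.657 + 24.542 + 24.628 + 24.397) / 8 = 196.7560 / 8 = 24.5945
CL = X̄̄ = 24.5945

24.59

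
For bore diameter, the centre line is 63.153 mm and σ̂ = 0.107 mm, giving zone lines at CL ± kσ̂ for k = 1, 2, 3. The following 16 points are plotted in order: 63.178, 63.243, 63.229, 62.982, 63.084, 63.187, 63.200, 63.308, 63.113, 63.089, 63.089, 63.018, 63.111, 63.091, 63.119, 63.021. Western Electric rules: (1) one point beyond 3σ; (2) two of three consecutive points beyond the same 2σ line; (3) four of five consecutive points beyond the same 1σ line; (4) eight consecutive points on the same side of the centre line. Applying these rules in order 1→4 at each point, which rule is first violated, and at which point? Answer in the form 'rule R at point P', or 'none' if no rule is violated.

rule 4 at point 16

Zone of each point (C = within 1σ̂, B = 1σ̂–2σ̂, A = 2σ̂–3σ̂, * = beyond 3σ̂; sign = side of CL): 1:+C, 2:+C, 3:+C, 4:-B, 5:-C, 6:+C, 7:+C, 8:+B, 9:-C, 10:-C, 11:-C, 12:-B, 13:-C, 14:-C, 15:-C, 16:-B
Rule 4 (eight consecutive points on the same side of the centre line) is satisfied at point 16.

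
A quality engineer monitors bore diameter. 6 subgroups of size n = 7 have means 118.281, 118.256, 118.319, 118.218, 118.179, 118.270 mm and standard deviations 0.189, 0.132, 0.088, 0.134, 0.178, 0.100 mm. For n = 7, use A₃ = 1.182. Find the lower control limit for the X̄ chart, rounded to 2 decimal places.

X̄̄ = (118.281 + 118.256 + 118.319 + 118.218 + 118.179 + 118.270) / 6 = 118.2538
s̄ = (0.189 + 0.132 + 0.088 + 0.134 + 0.178 + 0.100) / 6 = 0.1368
LCL = X̄̄ − A₃·s̄ = 118.2538 − 1.182 × 0.1368 = 118.0921

118.09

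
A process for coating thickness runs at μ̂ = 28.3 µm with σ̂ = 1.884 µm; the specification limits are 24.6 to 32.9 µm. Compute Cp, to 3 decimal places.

0.734

Cp = (USL − LSL) / (6σ̂) = (32.9 − 24.6) / (6 × 1.884) = 8.3000 / 11.3040 = 0.7343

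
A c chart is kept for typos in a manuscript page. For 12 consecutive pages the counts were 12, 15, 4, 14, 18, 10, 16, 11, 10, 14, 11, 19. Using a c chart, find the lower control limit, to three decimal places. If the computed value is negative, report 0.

2.086

c̄ = (12 + 15 + 4 + 14 + 18 + 10 + 16 + 11 + 10 + 14 + 11 + 19) / 12 = 154 / 12 = 12.8333
LCL = c̄ − 3√c̄ = 12.8333 − 3 × 3.5824 = 2.0862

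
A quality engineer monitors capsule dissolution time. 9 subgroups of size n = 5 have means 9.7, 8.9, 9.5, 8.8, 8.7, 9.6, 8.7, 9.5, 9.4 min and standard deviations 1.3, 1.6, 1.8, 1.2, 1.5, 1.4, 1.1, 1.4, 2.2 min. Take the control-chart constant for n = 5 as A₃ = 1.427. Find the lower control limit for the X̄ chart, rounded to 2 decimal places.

7.06

X̄̄ = (9.7 + 8.9 + 9.5 + 8.8 + 8.7 + 9.6 + 8.7 + 9.5 + 9.4) / 9 = 9.2000
s̄ = (1.3 + 1.6 + 1.8 + 1.2 + 1.5 + 1.4 + 1.1 + 1.4 + 2.2) / 9 = 1.5000
LCL = X̄̄ − A₃·s̄ = 9.2000 − 1.427 × 1.5000 = 7.0595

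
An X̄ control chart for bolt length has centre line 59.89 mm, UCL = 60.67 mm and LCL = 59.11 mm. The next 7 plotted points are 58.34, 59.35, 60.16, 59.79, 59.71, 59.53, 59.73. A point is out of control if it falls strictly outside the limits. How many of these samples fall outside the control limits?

Compare each point to [59.11, 60.67]: sample 1 = 58.34 < LCL.

1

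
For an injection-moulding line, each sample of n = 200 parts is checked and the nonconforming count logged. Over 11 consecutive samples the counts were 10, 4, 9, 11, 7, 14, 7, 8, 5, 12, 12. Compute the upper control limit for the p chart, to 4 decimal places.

p̄ = Σdᵢ / (k·n) = 99 / (11 × 200) = 0.04500
UCL = p̄ + 3·√(p̄(1−p̄)/n) = 0.04500 + 3 × √(0.04500×0.95500/200) = 0.04500 + 3 × 0.01466 = 0.08898

0.0890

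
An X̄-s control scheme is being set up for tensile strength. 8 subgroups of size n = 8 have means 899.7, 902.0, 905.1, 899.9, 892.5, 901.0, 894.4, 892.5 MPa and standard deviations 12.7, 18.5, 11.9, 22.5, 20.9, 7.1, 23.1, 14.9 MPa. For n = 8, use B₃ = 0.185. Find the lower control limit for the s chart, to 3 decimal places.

3.043

s̄ = (12.7 + 18.5 + 11.9 + 22.5 + 20.9 + 7.1 + 23.1 + 14.9) / 8 = 16.4500
LCL_s = B₃·s̄ = 0.185 × 16.4500 = 3.0433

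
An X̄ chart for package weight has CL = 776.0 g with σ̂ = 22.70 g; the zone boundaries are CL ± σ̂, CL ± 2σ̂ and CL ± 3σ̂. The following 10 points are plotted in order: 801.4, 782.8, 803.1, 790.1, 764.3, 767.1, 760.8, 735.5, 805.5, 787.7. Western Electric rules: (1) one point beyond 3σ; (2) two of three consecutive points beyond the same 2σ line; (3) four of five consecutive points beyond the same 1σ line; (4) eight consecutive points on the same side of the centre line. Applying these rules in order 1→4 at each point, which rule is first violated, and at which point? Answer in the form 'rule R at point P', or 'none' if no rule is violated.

Zone of each point (C = within 1σ̂, B = 1σ̂–2σ̂, A = 2σ̂–3σ̂, * = beyond 3σ̂; sign = side of CL): 1:+B, 2:+C, 3:+B, 4:+C, 5:-C, 6:-C, 7:-C, 8:-B, 9:+B, 10:+C
No rule fires across all 10 points.

none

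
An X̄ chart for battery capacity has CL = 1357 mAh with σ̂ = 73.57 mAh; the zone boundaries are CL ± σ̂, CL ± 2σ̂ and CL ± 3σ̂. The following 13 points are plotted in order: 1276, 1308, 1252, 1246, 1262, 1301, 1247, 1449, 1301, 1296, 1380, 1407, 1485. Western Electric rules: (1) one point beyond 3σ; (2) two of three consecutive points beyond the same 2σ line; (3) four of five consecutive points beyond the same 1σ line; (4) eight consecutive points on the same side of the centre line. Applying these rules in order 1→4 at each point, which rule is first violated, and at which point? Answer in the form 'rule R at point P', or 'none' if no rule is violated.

Zone of each point (C = within 1σ̂, B = 1σ̂–2σ̂, A = 2σ̂–3σ̂, * = beyond 3σ̂; sign = side of CL): 1:-B, 2:-C, 3:-B, 4:-B, 5:-B, 6:-C, 7:-B, 8:+B, 9:-C, 10:-C, 11:+C, 12:+C, 13:+B
Rule 3 (four of five consecutive points beyond the same 1σ limit) is satisfied at point 5.

rule 3 at point 5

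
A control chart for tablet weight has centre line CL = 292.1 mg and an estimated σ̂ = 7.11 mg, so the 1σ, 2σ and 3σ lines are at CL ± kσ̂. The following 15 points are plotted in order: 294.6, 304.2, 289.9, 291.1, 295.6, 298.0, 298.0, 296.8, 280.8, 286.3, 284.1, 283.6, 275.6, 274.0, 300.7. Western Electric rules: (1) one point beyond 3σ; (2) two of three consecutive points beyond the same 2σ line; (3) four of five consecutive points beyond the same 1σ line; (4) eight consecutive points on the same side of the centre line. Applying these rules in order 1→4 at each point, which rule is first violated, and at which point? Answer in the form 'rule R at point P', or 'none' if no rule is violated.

Zone of each point (C = within 1σ̂, B = 1σ̂–2σ̂, A = 2σ̂–3σ̂, * = beyond 3σ̂; sign = side of CL): 1:+C, 2:+B, 3:-C, 4:-C, 5:+C, 6:+C, 7:+C, 8:+C, 9:-B, 10:-C, 11:-B, 12:-B, 13:-A, 14:-A, 15:+B
Rule 3 (four of five consecutive points beyond the same 1σ limit) is satisfied at point 13.

rule 3 at point 13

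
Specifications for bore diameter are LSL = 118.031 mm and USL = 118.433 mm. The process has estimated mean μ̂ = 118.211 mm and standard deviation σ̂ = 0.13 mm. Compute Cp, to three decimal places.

0.515

Cp = (USL − LSL) / (6σ̂) = (118.433 − 118.031) / (6 × 0.13) = 0.4020 / 0.7800 = 0.5154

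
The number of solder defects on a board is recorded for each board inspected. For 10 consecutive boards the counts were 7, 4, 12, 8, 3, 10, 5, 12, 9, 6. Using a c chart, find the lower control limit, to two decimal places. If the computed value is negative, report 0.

c̄ = (7 + 4 + 12 + 8 + 3 + 10 + 5 + 12 + 9 + 6) / 10 = 76 / 10 = 7.6000
LCL = c̄ − 3√c̄ = 7.6000 − 3 × 2.7568 = -0.6704 → 0 (cannot be negative)

0.00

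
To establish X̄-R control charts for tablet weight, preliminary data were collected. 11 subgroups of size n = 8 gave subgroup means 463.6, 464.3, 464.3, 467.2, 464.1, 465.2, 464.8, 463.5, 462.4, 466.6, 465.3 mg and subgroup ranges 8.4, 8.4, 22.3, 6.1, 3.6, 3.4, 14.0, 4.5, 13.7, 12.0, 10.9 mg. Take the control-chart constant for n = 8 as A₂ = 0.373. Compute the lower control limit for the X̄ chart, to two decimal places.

X̄̄ = (463.6 + 464.3 + 464.3 + 467.2 + 464.1 + 465.2 + 464.8 + 463.5 + 462.4 + 466.6 + 465.3) / 11 = 5111.3000 / 11 = 464.6636
R̄ = (8.4 + 8.4 + 22.3 + 6.1 + 3.6 + 3.4 + 14.0 + 4.5 + 13.7 + 12.0 + 10.9) / 11 = 107.3000 / 11 = 9.7545
LCL = X̄̄ − A₂·R̄ = 464.6636 − 0.373 × 9.7545 = 461.0252

461.03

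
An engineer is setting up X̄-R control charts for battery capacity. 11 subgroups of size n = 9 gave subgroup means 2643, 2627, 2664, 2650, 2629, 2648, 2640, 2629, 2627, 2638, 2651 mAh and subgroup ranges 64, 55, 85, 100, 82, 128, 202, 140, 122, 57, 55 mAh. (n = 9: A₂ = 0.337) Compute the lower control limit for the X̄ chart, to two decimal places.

2607.15

X̄̄ = (2643 + 2627 + 2664 + 2650 + 2629 + 2648 + 2640 + 2629 + 2627 + 2638 + 2651) / 11 = 29046.0000 / 11 = 2640.5455
R̄ = (64 + 55 + 85 + 100 + 82 + 128 + 202 + 140 + 122 + 57 + 55) / 11 = 1090.0000 / 11 = 99.0909
LCL = X̄̄ − A₂·R̄ = 2640.5455 − 0.337 × 99.0909 = 2607.1518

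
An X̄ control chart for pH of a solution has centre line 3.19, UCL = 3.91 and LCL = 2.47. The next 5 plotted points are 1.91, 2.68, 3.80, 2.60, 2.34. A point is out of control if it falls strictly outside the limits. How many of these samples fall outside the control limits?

Compare each point to [2.47, 3.91]: sample 1 = 1.91 < LCL; sample 5 = 2.34 < LCL.

2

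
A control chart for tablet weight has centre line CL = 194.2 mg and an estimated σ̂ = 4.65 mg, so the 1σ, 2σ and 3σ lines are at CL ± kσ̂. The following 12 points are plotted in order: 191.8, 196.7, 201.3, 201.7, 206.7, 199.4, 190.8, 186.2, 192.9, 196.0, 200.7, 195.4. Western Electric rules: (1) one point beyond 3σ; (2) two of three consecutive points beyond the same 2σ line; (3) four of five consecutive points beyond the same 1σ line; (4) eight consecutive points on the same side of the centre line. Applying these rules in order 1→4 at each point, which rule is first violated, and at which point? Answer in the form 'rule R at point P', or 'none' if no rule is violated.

Zone of each point (C = within 1σ̂, B = 1σ̂–2σ̂, A = 2σ̂–3σ̂, * = beyond 3σ̂; sign = side of CL): 1:-C, 2:+C, 3:+B, 4:+B, 5:+A, 6:+B, 7:-C, 8:-B, 9:-C, 10:+C, 11:+B, 12:+C
Rule 3 (four of five consecutive points beyond the same 1σ limit) is satisfied at point 6.

rule 3 at point 6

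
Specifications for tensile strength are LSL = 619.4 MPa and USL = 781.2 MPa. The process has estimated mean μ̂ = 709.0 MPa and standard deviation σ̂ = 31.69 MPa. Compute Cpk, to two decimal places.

0.76

Cpu = (USL − μ̂) / (3σ̂) = (781.2 − 709.0) / (3 × 31.69) = 0.7594; Cpl = (μ̂ − LSL) / (3σ̂) = (709.0 − 619.4) / (3 × 31.69) = 0.9425; Cpk = min(Cpu, Cpl) = 0.7594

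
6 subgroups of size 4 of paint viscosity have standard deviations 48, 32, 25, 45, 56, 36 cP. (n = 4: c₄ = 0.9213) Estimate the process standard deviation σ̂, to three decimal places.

s̄ = (48 + 32 + 25 + 45 + 56 + 36) / 6 = 40.3333
σ̂ = s̄ / c₄ = 40.3333 / 0.9213 = 43.7787

43.779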